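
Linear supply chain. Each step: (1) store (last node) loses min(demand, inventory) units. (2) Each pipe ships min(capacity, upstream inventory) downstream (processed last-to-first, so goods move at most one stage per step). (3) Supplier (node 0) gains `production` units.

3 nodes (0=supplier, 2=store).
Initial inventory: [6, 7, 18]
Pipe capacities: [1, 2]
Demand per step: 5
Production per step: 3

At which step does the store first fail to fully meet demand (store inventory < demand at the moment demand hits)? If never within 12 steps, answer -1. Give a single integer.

Step 1: demand=5,sold=5 ship[1->2]=2 ship[0->1]=1 prod=3 -> [8 6 15]
Step 2: demand=5,sold=5 ship[1->2]=2 ship[0->1]=1 prod=3 -> [10 5 12]
Step 3: demand=5,sold=5 ship[1->2]=2 ship[0->1]=1 prod=3 -> [12 4 9]
Step 4: demand=5,sold=5 ship[1->2]=2 ship[0->1]=1 prod=3 -> [14 3 6]
Step 5: demand=5,sold=5 ship[1->2]=2 ship[0->1]=1 prod=3 -> [16 2 3]
Step 6: demand=5,sold=3 ship[1->2]=2 ship[0->1]=1 prod=3 -> [18 1 2]
Step 7: demand=5,sold=2 ship[1->2]=1 ship[0->1]=1 prod=3 -> [20 1 1]
Step 8: demand=5,sold=1 ship[1->2]=1 ship[0->1]=1 prod=3 -> [22 1 1]
Step 9: demand=5,sold=1 ship[1->2]=1 ship[0->1]=1 prod=3 -> [24 1 1]
Step 10: demand=5,sold=1 ship[1->2]=1 ship[0->1]=1 prod=3 -> [26 1 1]
Step 11: demand=5,sold=1 ship[1->2]=1 ship[0->1]=1 prod=3 -> [28 1 1]
Step 12: demand=5,sold=1 ship[1->2]=1 ship[0->1]=1 prod=3 -> [30 1 1]
First stockout at step 6

6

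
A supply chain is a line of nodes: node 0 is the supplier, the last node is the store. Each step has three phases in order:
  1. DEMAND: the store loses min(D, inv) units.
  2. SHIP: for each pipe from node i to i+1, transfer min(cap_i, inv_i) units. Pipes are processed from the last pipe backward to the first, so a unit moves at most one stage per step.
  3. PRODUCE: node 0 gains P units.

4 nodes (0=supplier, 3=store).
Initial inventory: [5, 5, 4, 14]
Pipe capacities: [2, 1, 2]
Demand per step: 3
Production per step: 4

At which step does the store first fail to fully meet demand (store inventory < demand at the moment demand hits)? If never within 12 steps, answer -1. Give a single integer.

Step 1: demand=3,sold=3 ship[2->3]=2 ship[1->2]=1 ship[0->1]=2 prod=4 -> [7 6 3 13]
Step 2: demand=3,sold=3 ship[2->3]=2 ship[1->2]=1 ship[0->1]=2 prod=4 -> [9 7 2 12]
Step 3: demand=3,sold=3 ship[2->3]=2 ship[1->2]=1 ship[0->1]=2 prod=4 -> [11 8 1 11]
Step 4: demand=3,sold=3 ship[2->3]=1 ship[1->2]=1 ship[0->1]=2 prod=4 -> [13 9 1 9]
Step 5: demand=3,sold=3 ship[2->3]=1 ship[1->2]=1 ship[0->1]=2 prod=4 -> [15 10 1 7]
Step 6: demand=3,sold=3 ship[2->3]=1 ship[1->2]=1 ship[0->1]=2 prod=4 -> [17 11 1 5]
Step 7: demand=3,sold=3 ship[2->3]=1 ship[1->2]=1 ship[0->1]=2 prod=4 -> [19 12 1 3]
Step 8: demand=3,sold=3 ship[2->3]=1 ship[1->2]=1 ship[0->1]=2 prod=4 -> [21 13 1 1]
Step 9: demand=3,sold=1 ship[2->3]=1 ship[1->2]=1 ship[0->1]=2 prod=4 -> [23 14 1 1]
Step 10: demand=3,sold=1 ship[2->3]=1 ship[1->2]=1 ship[0->1]=2 prod=4 -> [25 15 1 1]
Step 11: demand=3,sold=1 ship[2->3]=1 ship[1->2]=1 ship[0->1]=2 prod=4 -> [27 16 1 1]
Step 12: demand=3,sold=1 ship[2->3]=1 ship[1->2]=1 ship[0->1]=2 prod=4 -> [29 17 1 1]
First stockout at step 9

9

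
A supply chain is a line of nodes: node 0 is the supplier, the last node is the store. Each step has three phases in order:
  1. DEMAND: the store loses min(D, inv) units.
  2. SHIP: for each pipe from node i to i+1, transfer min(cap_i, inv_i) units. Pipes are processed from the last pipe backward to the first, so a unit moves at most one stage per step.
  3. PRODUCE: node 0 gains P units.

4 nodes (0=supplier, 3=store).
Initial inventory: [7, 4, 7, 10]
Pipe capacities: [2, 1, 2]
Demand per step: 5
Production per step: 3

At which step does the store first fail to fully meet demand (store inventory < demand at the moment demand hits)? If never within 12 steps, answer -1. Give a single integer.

Step 1: demand=5,sold=5 ship[2->3]=2 ship[1->2]=1 ship[0->1]=2 prod=3 -> [8 5 6 7]
Step 2: demand=5,sold=5 ship[2->3]=2 ship[1->2]=1 ship[0->1]=2 prod=3 -> [9 6 5 4]
Step 3: demand=5,sold=4 ship[2->3]=2 ship[1->2]=1 ship[0->1]=2 prod=3 -> [10 7 4 2]
Step 4: demand=5,sold=2 ship[2->3]=2 ship[1->2]=1 ship[0->1]=2 prod=3 -> [11 8 3 2]
Step 5: demand=5,sold=2 ship[2->3]=2 ship[1->2]=1 ship[0->1]=2 prod=3 -> [12 9 2 2]
Step 6: demand=5,sold=2 ship[2->3]=2 ship[1->2]=1 ship[0->1]=2 prod=3 -> [13 10 1 2]
Step 7: demand=5,sold=2 ship[2->3]=1 ship[1->2]=1 ship[0->1]=2 prod=3 -> [14 11 1 1]
Step 8: demand=5,sold=1 ship[2->3]=1 ship[1->2]=1 ship[0->1]=2 prod=3 -> [15 12 1 1]
Step 9: demand=5,sold=1 ship[2->3]=1 ship[1->2]=1 ship[0->1]=2 prod=3 -> [16 13 1 1]
Step 10: demand=5,sold=1 ship[2->3]=1 ship[1->2]=1 ship[0->1]=2 prod=3 -> [17 14 1 1]
Step 11: demand=5,sold=1 ship[2->3]=1 ship[1->2]=1 ship[0->1]=2 prod=3 -> [18 15 1 1]
Step 12: demand=5,sold=1 ship[2->3]=1 ship[1->2]=1 ship[0->1]=2 prod=3 -> [19 16 1 1]
First stockout at step 3

3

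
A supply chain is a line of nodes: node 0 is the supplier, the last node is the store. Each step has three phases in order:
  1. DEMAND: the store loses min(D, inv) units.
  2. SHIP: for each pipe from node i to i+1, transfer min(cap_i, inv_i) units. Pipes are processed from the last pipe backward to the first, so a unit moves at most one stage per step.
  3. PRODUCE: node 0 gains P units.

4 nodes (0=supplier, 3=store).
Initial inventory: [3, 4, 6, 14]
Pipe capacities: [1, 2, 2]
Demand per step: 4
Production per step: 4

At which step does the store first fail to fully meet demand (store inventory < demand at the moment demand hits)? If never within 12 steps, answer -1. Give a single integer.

Step 1: demand=4,sold=4 ship[2->3]=2 ship[1->2]=2 ship[0->1]=1 prod=4 -> [6 3 6 12]
Step 2: demand=4,sold=4 ship[2->3]=2 ship[1->2]=2 ship[0->1]=1 prod=4 -> [9 2 6 10]
Step 3: demand=4,sold=4 ship[2->3]=2 ship[1->2]=2 ship[0->1]=1 prod=4 -> [12 1 6 8]
Step 4: demand=4,sold=4 ship[2->3]=2 ship[1->2]=1 ship[0->1]=1 prod=4 -> [15 1 5 6]
Step 5: demand=4,sold=4 ship[2->3]=2 ship[1->2]=1 ship[0->1]=1 prod=4 -> [18 1 4 4]
Step 6: demand=4,sold=4 ship[2->3]=2 ship[1->2]=1 ship[0->1]=1 prod=4 -> [21 1 3 2]
Step 7: demand=4,sold=2 ship[2->3]=2 ship[1->2]=1 ship[0->1]=1 prod=4 -> [24 1 2 2]
Step 8: demand=4,sold=2 ship[2->3]=2 ship[1->2]=1 ship[0->1]=1 prod=4 -> [27 1 1 2]
Step 9: demand=4,sold=2 ship[2->3]=1 ship[1->2]=1 ship[0->1]=1 prod=4 -> [30 1 1 1]
Step 10: demand=4,sold=1 ship[2->3]=1 ship[1->2]=1 ship[0->1]=1 prod=4 -> [33 1 1 1]
Step 11: demand=4,sold=1 ship[2->3]=1 ship[1->2]=1 ship[0->1]=1 prod=4 -> [36 1 1 1]
Step 12: demand=4,sold=1 ship[2->3]=1 ship[1->2]=1 ship[0->1]=1 prod=4 -> [39 1 1 1]
First stockout at step 7

7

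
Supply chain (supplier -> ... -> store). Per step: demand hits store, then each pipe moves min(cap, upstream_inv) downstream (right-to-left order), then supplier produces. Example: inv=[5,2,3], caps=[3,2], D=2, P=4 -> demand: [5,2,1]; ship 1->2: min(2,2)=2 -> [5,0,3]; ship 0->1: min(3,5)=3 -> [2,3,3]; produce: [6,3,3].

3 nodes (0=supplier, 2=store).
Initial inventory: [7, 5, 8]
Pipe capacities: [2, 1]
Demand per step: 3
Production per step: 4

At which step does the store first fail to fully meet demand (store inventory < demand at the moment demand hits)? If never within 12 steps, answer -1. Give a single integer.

Step 1: demand=3,sold=3 ship[1->2]=1 ship[0->1]=2 prod=4 -> [9 6 6]
Step 2: demand=3,sold=3 ship[1->2]=1 ship[0->1]=2 prod=4 -> [11 7 4]
Step 3: demand=3,sold=3 ship[1->2]=1 ship[0->1]=2 prod=4 -> [13 8 2]
Step 4: demand=3,sold=2 ship[1->2]=1 ship[0->1]=2 prod=4 -> [15 9 1]
Step 5: demand=3,sold=1 ship[1->2]=1 ship[0->1]=2 prod=4 -> [17 10 1]
Step 6: demand=3,sold=1 ship[1->2]=1 ship[0->1]=2 prod=4 -> [19 11 1]
Step 7: demand=3,sold=1 ship[1->2]=1 ship[0->1]=2 prod=4 -> [21 12 1]
Step 8: demand=3,sold=1 ship[1->2]=1 ship[0->1]=2 prod=4 -> [23 13 1]
Step 9: demand=3,sold=1 ship[1->2]=1 ship[0->1]=2 prod=4 -> [25 14 1]
Step 10: demand=3,sold=1 ship[1->2]=1 ship[0->1]=2 prod=4 -> [27 15 1]
Step 11: demand=3,sold=1 ship[1->2]=1 ship[0->1]=2 prod=4 -> [29 16 1]
Step 12: demand=3,sold=1 ship[1->2]=1 ship[0->1]=2 prod=4 -> [31 17 1]
First stockout at step 4

4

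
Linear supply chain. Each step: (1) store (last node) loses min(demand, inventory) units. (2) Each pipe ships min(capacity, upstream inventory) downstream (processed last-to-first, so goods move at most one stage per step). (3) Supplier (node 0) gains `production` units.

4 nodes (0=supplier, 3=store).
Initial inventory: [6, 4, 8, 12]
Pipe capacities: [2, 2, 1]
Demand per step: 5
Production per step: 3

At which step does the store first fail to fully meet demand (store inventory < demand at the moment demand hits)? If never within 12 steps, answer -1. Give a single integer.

Step 1: demand=5,sold=5 ship[2->3]=1 ship[1->2]=2 ship[0->1]=2 prod=3 -> [7 4 9 8]
Step 2: demand=5,sold=5 ship[2->3]=1 ship[1->2]=2 ship[0->1]=2 prod=3 -> [8 4 10 4]
Step 3: demand=5,sold=4 ship[2->3]=1 ship[1->2]=2 ship[0->1]=2 prod=3 -> [9 4 11 1]
Step 4: demand=5,sold=1 ship[2->3]=1 ship[1->2]=2 ship[0->1]=2 prod=3 -> [10 4 12 1]
Step 5: demand=5,sold=1 ship[2->3]=1 ship[1->2]=2 ship[0->1]=2 prod=3 -> [11 4 13 1]
Step 6: demand=5,sold=1 ship[2->3]=1 ship[1->2]=2 ship[0->1]=2 prod=3 -> [12 4 14 1]
Step 7: demand=5,sold=1 ship[2->3]=1 ship[1->2]=2 ship[0->1]=2 prod=3 -> [13 4 15 1]
Step 8: demand=5,sold=1 ship[2->3]=1 ship[1->2]=2 ship[0->1]=2 prod=3 -> [14 4 16 1]
Step 9: demand=5,sold=1 ship[2->3]=1 ship[1->2]=2 ship[0->1]=2 prod=3 -> [15 4 17 1]
Step 10: demand=5,sold=1 ship[2->3]=1 ship[1->2]=2 ship[0->1]=2 prod=3 -> [16 4 18 1]
Step 11: demand=5,sold=1 ship[2->3]=1 ship[1->2]=2 ship[0->1]=2 prod=3 -> [17 4 19 1]
Step 12: demand=5,sold=1 ship[2->3]=1 ship[1->2]=2 ship[0->1]=2 prod=3 -> [18 4 20 1]
First stockout at step 3

3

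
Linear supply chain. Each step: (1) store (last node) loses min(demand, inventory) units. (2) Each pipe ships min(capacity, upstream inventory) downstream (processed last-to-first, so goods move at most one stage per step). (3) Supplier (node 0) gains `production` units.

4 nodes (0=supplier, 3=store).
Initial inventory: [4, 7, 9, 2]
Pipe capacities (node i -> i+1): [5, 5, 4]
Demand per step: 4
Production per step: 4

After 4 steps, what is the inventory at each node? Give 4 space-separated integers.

Step 1: demand=4,sold=2 ship[2->3]=4 ship[1->2]=5 ship[0->1]=4 prod=4 -> inv=[4 6 10 4]
Step 2: demand=4,sold=4 ship[2->3]=4 ship[1->2]=5 ship[0->1]=4 prod=4 -> inv=[4 5 11 4]
Step 3: demand=4,sold=4 ship[2->3]=4 ship[1->2]=5 ship[0->1]=4 prod=4 -> inv=[4 4 12 4]
Step 4: demand=4,sold=4 ship[2->3]=4 ship[1->2]=4 ship[0->1]=4 prod=4 -> inv=[4 4 12 4]

4 4 12 4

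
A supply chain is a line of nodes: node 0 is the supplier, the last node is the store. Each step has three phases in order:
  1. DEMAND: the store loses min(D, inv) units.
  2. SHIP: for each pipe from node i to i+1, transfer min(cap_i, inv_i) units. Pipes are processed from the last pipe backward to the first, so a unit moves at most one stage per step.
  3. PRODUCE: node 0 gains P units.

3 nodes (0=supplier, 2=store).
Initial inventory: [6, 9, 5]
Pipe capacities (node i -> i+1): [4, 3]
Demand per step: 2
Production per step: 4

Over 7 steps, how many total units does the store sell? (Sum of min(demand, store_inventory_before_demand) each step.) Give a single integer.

Step 1: sold=2 (running total=2) -> [6 10 6]
Step 2: sold=2 (running total=4) -> [6 11 7]
Step 3: sold=2 (running total=6) -> [6 12 8]
Step 4: sold=2 (running total=8) -> [6 13 9]
Step 5: sold=2 (running total=10) -> [6 14 10]
Step 6: sold=2 (running total=12) -> [6 15 11]
Step 7: sold=2 (running total=14) -> [6 16 12]

Answer: 14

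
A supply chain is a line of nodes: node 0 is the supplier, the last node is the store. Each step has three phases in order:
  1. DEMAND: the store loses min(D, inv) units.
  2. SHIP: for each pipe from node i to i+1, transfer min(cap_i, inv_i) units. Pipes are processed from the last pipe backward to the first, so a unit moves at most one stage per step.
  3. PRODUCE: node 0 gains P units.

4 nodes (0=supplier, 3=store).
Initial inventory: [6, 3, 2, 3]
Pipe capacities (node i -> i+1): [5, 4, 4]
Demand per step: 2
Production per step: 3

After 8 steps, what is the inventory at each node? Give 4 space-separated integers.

Step 1: demand=2,sold=2 ship[2->3]=2 ship[1->2]=3 ship[0->1]=5 prod=3 -> inv=[4 5 3 3]
Step 2: demand=2,sold=2 ship[2->3]=3 ship[1->2]=4 ship[0->1]=4 prod=3 -> inv=[3 5 4 4]
Step 3: demand=2,sold=2 ship[2->3]=4 ship[1->2]=4 ship[0->1]=3 prod=3 -> inv=[3 4 4 6]
Step 4: demand=2,sold=2 ship[2->3]=4 ship[1->2]=4 ship[0->1]=3 prod=3 -> inv=[3 3 4 8]
Step 5: demand=2,sold=2 ship[2->3]=4 ship[1->2]=3 ship[0->1]=3 prod=3 -> inv=[3 3 3 10]
Step 6: demand=2,sold=2 ship[2->3]=3 ship[1->2]=3 ship[0->1]=3 prod=3 -> inv=[3 3 3 11]
Step 7: demand=2,sold=2 ship[2->3]=3 ship[1->2]=3 ship[0->1]=3 prod=3 -> inv=[3 3 3 12]
Step 8: demand=2,sold=2 ship[2->3]=3 ship[1->2]=3 ship[0->1]=3 prod=3 -> inv=[3 3 3 13]

3 3 3 13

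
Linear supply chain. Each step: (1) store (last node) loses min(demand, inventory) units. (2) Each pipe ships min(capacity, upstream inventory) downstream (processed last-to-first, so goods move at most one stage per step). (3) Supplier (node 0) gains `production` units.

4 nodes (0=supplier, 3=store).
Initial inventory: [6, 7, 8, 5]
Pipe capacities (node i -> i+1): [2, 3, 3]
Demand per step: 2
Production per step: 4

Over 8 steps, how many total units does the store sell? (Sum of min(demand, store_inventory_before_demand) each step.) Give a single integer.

Step 1: sold=2 (running total=2) -> [8 6 8 6]
Step 2: sold=2 (running total=4) -> [10 5 8 7]
Step 3: sold=2 (running total=6) -> [12 4 8 8]
Step 4: sold=2 (running total=8) -> [14 3 8 9]
Step 5: sold=2 (running total=10) -> [16 2 8 10]
Step 6: sold=2 (running total=12) -> [18 2 7 11]
Step 7: sold=2 (running total=14) -> [20 2 6 12]
Step 8: sold=2 (running total=16) -> [22 2 5 13]

Answer: 16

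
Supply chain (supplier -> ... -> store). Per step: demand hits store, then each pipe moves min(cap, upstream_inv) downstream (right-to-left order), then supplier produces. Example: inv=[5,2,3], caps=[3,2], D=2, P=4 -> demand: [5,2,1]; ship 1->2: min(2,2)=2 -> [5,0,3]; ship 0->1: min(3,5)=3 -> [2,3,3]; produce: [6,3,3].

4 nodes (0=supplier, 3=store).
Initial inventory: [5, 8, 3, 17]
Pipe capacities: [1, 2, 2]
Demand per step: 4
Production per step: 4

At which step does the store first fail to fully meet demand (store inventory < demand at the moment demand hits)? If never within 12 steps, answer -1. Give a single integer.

Step 1: demand=4,sold=4 ship[2->3]=2 ship[1->2]=2 ship[0->1]=1 prod=4 -> [8 7 3 15]
Step 2: demand=4,sold=4 ship[2->3]=2 ship[1->2]=2 ship[0->1]=1 prod=4 -> [11 6 3 13]
Step 3: demand=4,sold=4 ship[2->3]=2 ship[1->2]=2 ship[0->1]=1 prod=4 -> [14 5 3 11]
Step 4: demand=4,sold=4 ship[2->3]=2 ship[1->2]=2 ship[0->1]=1 prod=4 -> [17 4 3 9]
Step 5: demand=4,sold=4 ship[2->3]=2 ship[1->2]=2 ship[0->1]=1 prod=4 -> [20 3 3 7]
Step 6: demand=4,sold=4 ship[2->3]=2 ship[1->2]=2 ship[0->1]=1 prod=4 -> [23 2 3 5]
Step 7: demand=4,sold=4 ship[2->3]=2 ship[1->2]=2 ship[0->1]=1 prod=4 -> [26 1 3 3]
Step 8: demand=4,sold=3 ship[2->3]=2 ship[1->2]=1 ship[0->1]=1 prod=4 -> [29 1 2 2]
Step 9: demand=4,sold=2 ship[2->3]=2 ship[1->2]=1 ship[0->1]=1 prod=4 -> [32 1 1 2]
Step 10: demand=4,sold=2 ship[2->3]=1 ship[1->2]=1 ship[0->1]=1 prod=4 -> [35 1 1 1]
Step 11: demand=4,sold=1 ship[2->3]=1 ship[1->2]=1 ship[0->1]=1 prod=4 -> [38 1 1 1]
Step 12: demand=4,sold=1 ship[2->3]=1 ship[1->2]=1 ship[0->1]=1 prod=4 -> [41 1 1 1]
First stockout at step 8

8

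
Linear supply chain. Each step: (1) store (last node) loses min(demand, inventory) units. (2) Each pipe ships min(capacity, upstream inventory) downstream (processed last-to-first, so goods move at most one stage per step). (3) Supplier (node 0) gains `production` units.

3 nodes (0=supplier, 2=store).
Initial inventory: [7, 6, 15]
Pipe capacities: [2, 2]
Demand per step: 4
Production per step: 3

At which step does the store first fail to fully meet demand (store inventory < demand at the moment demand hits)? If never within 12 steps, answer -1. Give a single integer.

Step 1: demand=4,sold=4 ship[1->2]=2 ship[0->1]=2 prod=3 -> [8 6 13]
Step 2: demand=4,sold=4 ship[1->2]=2 ship[0->1]=2 prod=3 -> [9 6 11]
Step 3: demand=4,sold=4 ship[1->2]=2 ship[0->1]=2 prod=3 -> [10 6 9]
Step 4: demand=4,sold=4 ship[1->2]=2 ship[0->1]=2 prod=3 -> [11 6 7]
Step 5: demand=4,sold=4 ship[1->2]=2 ship[0->1]=2 prod=3 -> [12 6 5]
Step 6: demand=4,sold=4 ship[1->2]=2 ship[0->1]=2 prod=3 -> [13 6 3]
Step 7: demand=4,sold=3 ship[1->2]=2 ship[0->1]=2 prod=3 -> [14 6 2]
Step 8: demand=4,sold=2 ship[1->2]=2 ship[0->1]=2 prod=3 -> [15 6 2]
Step 9: demand=4,sold=2 ship[1->2]=2 ship[0->1]=2 prod=3 -> [16 6 2]
Step 10: demand=4,sold=2 ship[1->2]=2 ship[0->1]=2 prod=3 -> [17 6 2]
Step 11: demand=4,sold=2 ship[1->2]=2 ship[0->1]=2 prod=3 -> [18 6 2]
Step 12: demand=4,sold=2 ship[1->2]=2 ship[0->1]=2 prod=3 -> [19 6 2]
First stockout at step 7

7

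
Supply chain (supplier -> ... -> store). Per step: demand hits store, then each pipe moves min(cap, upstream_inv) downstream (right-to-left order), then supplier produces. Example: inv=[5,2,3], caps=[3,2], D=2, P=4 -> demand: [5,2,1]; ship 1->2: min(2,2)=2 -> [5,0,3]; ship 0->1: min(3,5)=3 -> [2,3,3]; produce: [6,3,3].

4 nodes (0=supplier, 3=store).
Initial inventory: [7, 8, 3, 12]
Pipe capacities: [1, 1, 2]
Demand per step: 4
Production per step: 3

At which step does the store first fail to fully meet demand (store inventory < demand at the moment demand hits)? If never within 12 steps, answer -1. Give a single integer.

Step 1: demand=4,sold=4 ship[2->3]=2 ship[1->2]=1 ship[0->1]=1 prod=3 -> [9 8 2 10]
Step 2: demand=4,sold=4 ship[2->3]=2 ship[1->2]=1 ship[0->1]=1 prod=3 -> [11 8 1 8]
Step 3: demand=4,sold=4 ship[2->3]=1 ship[1->2]=1 ship[0->1]=1 prod=3 -> [13 8 1 5]
Step 4: demand=4,sold=4 ship[2->3]=1 ship[1->2]=1 ship[0->1]=1 prod=3 -> [15 8 1 2]
Step 5: demand=4,sold=2 ship[2->3]=1 ship[1->2]=1 ship[0->1]=1 prod=3 -> [17 8 1 1]
Step 6: demand=4,sold=1 ship[2->3]=1 ship[1->2]=1 ship[0->1]=1 prod=3 -> [19 8 1 1]
Step 7: demand=4,sold=1 ship[2->3]=1 ship[1->2]=1 ship[0->1]=1 prod=3 -> [21 8 1 1]
Step 8: demand=4,sold=1 ship[2->3]=1 ship[1->2]=1 ship[0->1]=1 prod=3 -> [23 8 1 1]
Step 9: demand=4,sold=1 ship[2->3]=1 ship[1->2]=1 ship[0->1]=1 prod=3 -> [25 8 1 1]
Step 10: demand=4,sold=1 ship[2->3]=1 ship[1->2]=1 ship[0->1]=1 prod=3 -> [27 8 1 1]
Step 11: demand=4,sold=1 ship[2->3]=1 ship[1->2]=1 ship[0->1]=1 prod=3 -> [29 8 1 1]
Step 12: demand=4,sold=1 ship[2->3]=1 ship[1->2]=1 ship[0->1]=1 prod=3 -> [31 8 1 1]
First stockout at step 5

5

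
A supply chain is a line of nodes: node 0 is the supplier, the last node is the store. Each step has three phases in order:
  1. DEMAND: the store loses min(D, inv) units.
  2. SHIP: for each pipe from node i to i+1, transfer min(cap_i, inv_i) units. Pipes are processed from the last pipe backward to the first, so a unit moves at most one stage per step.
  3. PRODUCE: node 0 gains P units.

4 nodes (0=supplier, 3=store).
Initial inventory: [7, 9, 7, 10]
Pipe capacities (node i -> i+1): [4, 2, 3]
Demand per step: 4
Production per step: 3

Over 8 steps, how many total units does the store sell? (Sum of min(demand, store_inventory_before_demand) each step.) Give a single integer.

Step 1: sold=4 (running total=4) -> [6 11 6 9]
Step 2: sold=4 (running total=8) -> [5 13 5 8]
Step 3: sold=4 (running total=12) -> [4 15 4 7]
Step 4: sold=4 (running total=16) -> [3 17 3 6]
Step 5: sold=4 (running total=20) -> [3 18 2 5]
Step 6: sold=4 (running total=24) -> [3 19 2 3]
Step 7: sold=3 (running total=27) -> [3 20 2 2]
Step 8: sold=2 (running total=29) -> [3 21 2 2]

Answer: 29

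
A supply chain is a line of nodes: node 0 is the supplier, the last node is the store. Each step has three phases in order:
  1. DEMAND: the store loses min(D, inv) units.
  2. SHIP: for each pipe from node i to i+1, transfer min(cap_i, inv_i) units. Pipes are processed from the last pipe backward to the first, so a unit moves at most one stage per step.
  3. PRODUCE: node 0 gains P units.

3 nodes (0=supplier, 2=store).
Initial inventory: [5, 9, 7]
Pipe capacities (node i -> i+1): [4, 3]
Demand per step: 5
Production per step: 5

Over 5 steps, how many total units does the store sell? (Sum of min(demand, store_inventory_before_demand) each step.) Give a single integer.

Answer: 19

Derivation:
Step 1: sold=5 (running total=5) -> [6 10 5]
Step 2: sold=5 (running total=10) -> [7 11 3]
Step 3: sold=3 (running total=13) -> [8 12 3]
Step 4: sold=3 (running total=16) -> [9 13 3]
Step 5: sold=3 (running total=19) -> [10 14 3]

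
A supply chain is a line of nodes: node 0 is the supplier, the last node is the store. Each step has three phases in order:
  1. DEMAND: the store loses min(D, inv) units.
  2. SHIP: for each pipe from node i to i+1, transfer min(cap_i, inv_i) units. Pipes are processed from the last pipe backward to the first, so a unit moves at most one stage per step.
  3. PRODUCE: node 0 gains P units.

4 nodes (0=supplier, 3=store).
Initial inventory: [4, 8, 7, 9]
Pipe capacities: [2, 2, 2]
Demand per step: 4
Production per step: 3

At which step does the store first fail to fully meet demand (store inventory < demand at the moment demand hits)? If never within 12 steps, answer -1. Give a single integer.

Step 1: demand=4,sold=4 ship[2->3]=2 ship[1->2]=2 ship[0->1]=2 prod=3 -> [5 8 7 7]
Step 2: demand=4,sold=4 ship[2->3]=2 ship[1->2]=2 ship[0->1]=2 prod=3 -> [6 8 7 5]
Step 3: demand=4,sold=4 ship[2->3]=2 ship[1->2]=2 ship[0->1]=2 prod=3 -> [7 8 7 3]
Step 4: demand=4,sold=3 ship[2->3]=2 ship[1->2]=2 ship[0->1]=2 prod=3 -> [8 8 7 2]
Step 5: demand=4,sold=2 ship[2->3]=2 ship[1->2]=2 ship[0->1]=2 prod=3 -> [9 8 7 2]
Step 6: demand=4,sold=2 ship[2->3]=2 ship[1->2]=2 ship[0->1]=2 prod=3 -> [10 8 7 2]
Step 7: demand=4,sold=2 ship[2->3]=2 ship[1->2]=2 ship[0->1]=2 prod=3 -> [11 8 7 2]
Step 8: demand=4,sold=2 ship[2->3]=2 ship[1->2]=2 ship[0->1]=2 prod=3 -> [12 8 7 2]
Step 9: demand=4,sold=2 ship[2->3]=2 ship[1->2]=2 ship[0->1]=2 prod=3 -> [13 8 7 2]
Step 10: demand=4,sold=2 ship[2->3]=2 ship[1->2]=2 ship[0->1]=2 prod=3 -> [14 8 7 2]
Step 11: demand=4,sold=2 ship[2->3]=2 ship[1->2]=2 ship[0->1]=2 prod=3 -> [15 8 7 2]
Step 12: demand=4,sold=2 ship[2->3]=2 ship[1->2]=2 ship[0->1]=2 prod=3 -> [16 8 7 2]
First stockout at step 4

4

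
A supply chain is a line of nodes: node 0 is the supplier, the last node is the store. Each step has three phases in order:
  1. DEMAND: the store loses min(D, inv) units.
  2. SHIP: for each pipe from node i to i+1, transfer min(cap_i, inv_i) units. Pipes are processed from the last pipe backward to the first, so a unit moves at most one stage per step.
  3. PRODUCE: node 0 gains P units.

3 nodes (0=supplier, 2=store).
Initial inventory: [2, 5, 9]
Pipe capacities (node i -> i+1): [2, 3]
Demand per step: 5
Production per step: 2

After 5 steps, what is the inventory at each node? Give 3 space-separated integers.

Step 1: demand=5,sold=5 ship[1->2]=3 ship[0->1]=2 prod=2 -> inv=[2 4 7]
Step 2: demand=5,sold=5 ship[1->2]=3 ship[0->1]=2 prod=2 -> inv=[2 3 5]
Step 3: demand=5,sold=5 ship[1->2]=3 ship[0->1]=2 prod=2 -> inv=[2 2 3]
Step 4: demand=5,sold=3 ship[1->2]=2 ship[0->1]=2 prod=2 -> inv=[2 2 2]
Step 5: demand=5,sold=2 ship[1->2]=2 ship[0->1]=2 prod=2 -> inv=[2 2 2]

2 2 2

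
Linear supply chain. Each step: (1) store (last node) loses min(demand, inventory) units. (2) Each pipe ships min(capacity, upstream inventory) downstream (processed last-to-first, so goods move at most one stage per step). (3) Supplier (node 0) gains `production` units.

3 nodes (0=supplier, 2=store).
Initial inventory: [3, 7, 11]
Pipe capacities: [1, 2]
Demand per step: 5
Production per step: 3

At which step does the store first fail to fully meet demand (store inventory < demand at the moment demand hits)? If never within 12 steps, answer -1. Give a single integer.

Step 1: demand=5,sold=5 ship[1->2]=2 ship[0->1]=1 prod=3 -> [5 6 8]
Step 2: demand=5,sold=5 ship[1->2]=2 ship[0->1]=1 prod=3 -> [7 5 5]
Step 3: demand=5,sold=5 ship[1->2]=2 ship[0->1]=1 prod=3 -> [9 4 2]
Step 4: demand=5,sold=2 ship[1->2]=2 ship[0->1]=1 prod=3 -> [11 3 2]
Step 5: demand=5,sold=2 ship[1->2]=2 ship[0->1]=1 prod=3 -> [13 2 2]
Step 6: demand=5,sold=2 ship[1->2]=2 ship[0->1]=1 prod=3 -> [15 1 2]
Step 7: demand=5,sold=2 ship[1->2]=1 ship[0->1]=1 prod=3 -> [17 1 1]
Step 8: demand=5,sold=1 ship[1->2]=1 ship[0->1]=1 prod=3 -> [19 1 1]
Step 9: demand=5,sold=1 ship[1->2]=1 ship[0->1]=1 prod=3 -> [21 1 1]
Step 10: demand=5,sold=1 ship[1->2]=1 ship[0->1]=1 prod=3 -> [23 1 1]
Step 11: demand=5,sold=1 ship[1->2]=1 ship[0->1]=1 prod=3 -> [25 1 1]
Step 12: demand=5,sold=1 ship[1->2]=1 ship[0->1]=1 prod=3 -> [27 1 1]
First stockout at step 4

4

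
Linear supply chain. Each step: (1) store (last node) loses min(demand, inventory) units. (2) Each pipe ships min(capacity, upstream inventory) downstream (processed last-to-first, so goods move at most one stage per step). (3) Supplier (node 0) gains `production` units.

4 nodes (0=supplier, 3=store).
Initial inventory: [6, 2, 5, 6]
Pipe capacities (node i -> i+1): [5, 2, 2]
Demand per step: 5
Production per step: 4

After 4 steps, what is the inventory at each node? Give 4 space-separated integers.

Step 1: demand=5,sold=5 ship[2->3]=2 ship[1->2]=2 ship[0->1]=5 prod=4 -> inv=[5 5 5 3]
Step 2: demand=5,sold=3 ship[2->3]=2 ship[1->2]=2 ship[0->1]=5 prod=4 -> inv=[4 8 5 2]
Step 3: demand=5,sold=2 ship[2->3]=2 ship[1->2]=2 ship[0->1]=4 prod=4 -> inv=[4 10 5 2]
Step 4: demand=5,sold=2 ship[2->3]=2 ship[1->2]=2 ship[0->1]=4 prod=4 -> inv=[4 12 5 2]

4 12 5 2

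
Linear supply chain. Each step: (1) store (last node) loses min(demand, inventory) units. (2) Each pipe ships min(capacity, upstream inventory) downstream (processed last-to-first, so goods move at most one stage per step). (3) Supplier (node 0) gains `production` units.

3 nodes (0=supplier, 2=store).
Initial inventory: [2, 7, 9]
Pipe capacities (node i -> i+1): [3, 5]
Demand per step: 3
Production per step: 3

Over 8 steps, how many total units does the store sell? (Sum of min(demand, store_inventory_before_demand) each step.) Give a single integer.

Answer: 24

Derivation:
Step 1: sold=3 (running total=3) -> [3 4 11]
Step 2: sold=3 (running total=6) -> [3 3 12]
Step 3: sold=3 (running total=9) -> [3 3 12]
Step 4: sold=3 (running total=12) -> [3 3 12]
Step 5: sold=3 (running total=15) -> [3 3 12]
Step 6: sold=3 (running total=18) -> [3 3 12]
Step 7: sold=3 (running total=21) -> [3 3 12]
Step 8: sold=3 (running total=24) -> [3 3 12]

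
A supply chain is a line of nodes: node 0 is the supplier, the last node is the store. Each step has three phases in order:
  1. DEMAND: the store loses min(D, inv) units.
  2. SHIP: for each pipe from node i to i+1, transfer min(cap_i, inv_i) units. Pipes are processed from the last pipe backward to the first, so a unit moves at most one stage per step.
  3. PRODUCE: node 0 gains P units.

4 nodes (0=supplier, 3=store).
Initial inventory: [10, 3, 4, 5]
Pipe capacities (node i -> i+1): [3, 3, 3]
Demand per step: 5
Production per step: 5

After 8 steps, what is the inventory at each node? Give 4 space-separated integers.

Step 1: demand=5,sold=5 ship[2->3]=3 ship[1->2]=3 ship[0->1]=3 prod=5 -> inv=[12 3 4 3]
Step 2: demand=5,sold=3 ship[2->3]=3 ship[1->2]=3 ship[0->1]=3 prod=5 -> inv=[14 3 4 3]
Step 3: demand=5,sold=3 ship[2->3]=3 ship[1->2]=3 ship[0->1]=3 prod=5 -> inv=[16 3 4 3]
Step 4: demand=5,sold=3 ship[2->3]=3 ship[1->2]=3 ship[0->1]=3 prod=5 -> inv=[18 3 4 3]
Step 5: demand=5,sold=3 ship[2->3]=3 ship[1->2]=3 ship[0->1]=3 prod=5 -> inv=[20 3 4 3]
Step 6: demand=5,sold=3 ship[2->3]=3 ship[1->2]=3 ship[0->1]=3 prod=5 -> inv=[22 3 4 3]
Step 7: demand=5,sold=3 ship[2->3]=3 ship[1->2]=3 ship[0->1]=3 prod=5 -> inv=[24 3 4 3]
Step 8: demand=5,sold=3 ship[2->3]=3 ship[1->2]=3 ship[0->1]=3 prod=5 -> inv=[26 3 4 3]

26 3 4 3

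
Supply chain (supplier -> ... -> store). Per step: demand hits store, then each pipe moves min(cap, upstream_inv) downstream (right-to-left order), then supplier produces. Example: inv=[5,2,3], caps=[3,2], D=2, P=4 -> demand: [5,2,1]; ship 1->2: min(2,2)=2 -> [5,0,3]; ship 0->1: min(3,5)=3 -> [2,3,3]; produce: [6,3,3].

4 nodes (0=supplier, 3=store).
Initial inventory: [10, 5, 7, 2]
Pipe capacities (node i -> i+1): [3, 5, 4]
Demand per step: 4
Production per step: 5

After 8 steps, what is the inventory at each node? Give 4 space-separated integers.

Step 1: demand=4,sold=2 ship[2->3]=4 ship[1->2]=5 ship[0->1]=3 prod=5 -> inv=[12 3 8 4]
Step 2: demand=4,sold=4 ship[2->3]=4 ship[1->2]=3 ship[0->1]=3 prod=5 -> inv=[14 3 7 4]
Step 3: demand=4,sold=4 ship[2->3]=4 ship[1->2]=3 ship[0->1]=3 prod=5 -> inv=[16 3 6 4]
Step 4: demand=4,sold=4 ship[2->3]=4 ship[1->2]=3 ship[0->1]=3 prod=5 -> inv=[18 3 5 4]
Step 5: demand=4,sold=4 ship[2->3]=4 ship[1->2]=3 ship[0->1]=3 prod=5 -> inv=[20 3 4 4]
Step 6: demand=4,sold=4 ship[2->3]=4 ship[1->2]=3 ship[0->1]=3 prod=5 -> inv=[22 3 3 4]
Step 7: demand=4,sold=4 ship[2->3]=3 ship[1->2]=3 ship[0->1]=3 prod=5 -> inv=[24 3 3 3]
Step 8: demand=4,sold=3 ship[2->3]=3 ship[1->2]=3 ship[0->1]=3 prod=5 -> inv=[26 3 3 3]

26 3 3 3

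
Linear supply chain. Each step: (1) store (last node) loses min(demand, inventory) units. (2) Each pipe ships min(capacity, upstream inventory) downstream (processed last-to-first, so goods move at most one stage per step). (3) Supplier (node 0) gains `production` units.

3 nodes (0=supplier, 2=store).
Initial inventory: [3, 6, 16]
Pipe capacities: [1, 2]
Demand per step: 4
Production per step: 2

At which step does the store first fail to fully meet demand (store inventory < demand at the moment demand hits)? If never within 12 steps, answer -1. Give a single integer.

Step 1: demand=4,sold=4 ship[1->2]=2 ship[0->1]=1 prod=2 -> [4 5 14]
Step 2: demand=4,sold=4 ship[1->2]=2 ship[0->1]=1 prod=2 -> [5 4 12]
Step 3: demand=4,sold=4 ship[1->2]=2 ship[0->1]=1 prod=2 -> [6 3 10]
Step 4: demand=4,sold=4 ship[1->2]=2 ship[0->1]=1 prod=2 -> [7 2 8]
Step 5: demand=4,sold=4 ship[1->2]=2 ship[0->1]=1 prod=2 -> [8 1 6]
Step 6: demand=4,sold=4 ship[1->2]=1 ship[0->1]=1 prod=2 -> [9 1 3]
Step 7: demand=4,sold=3 ship[1->2]=1 ship[0->1]=1 prod=2 -> [10 1 1]
Step 8: demand=4,sold=1 ship[1->2]=1 ship[0->1]=1 prod=2 -> [11 1 1]
Step 9: demand=4,sold=1 ship[1->2]=1 ship[0->1]=1 prod=2 -> [12 1 1]
Step 10: demand=4,sold=1 ship[1->2]=1 ship[0->1]=1 prod=2 -> [13 1 1]
Step 11: demand=4,sold=1 ship[1->2]=1 ship[0->1]=1 prod=2 -> [14 1 1]
Step 12: demand=4,sold=1 ship[1->2]=1 ship[0->1]=1 prod=2 -> [15 1 1]
First stockout at step 7

7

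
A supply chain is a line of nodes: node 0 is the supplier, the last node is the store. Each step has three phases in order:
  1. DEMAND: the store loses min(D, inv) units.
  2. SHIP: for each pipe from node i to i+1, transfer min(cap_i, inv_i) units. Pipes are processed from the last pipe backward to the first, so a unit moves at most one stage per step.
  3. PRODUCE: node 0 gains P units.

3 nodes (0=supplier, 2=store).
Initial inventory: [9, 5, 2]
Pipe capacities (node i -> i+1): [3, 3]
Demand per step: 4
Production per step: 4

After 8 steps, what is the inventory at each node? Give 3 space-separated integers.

Step 1: demand=4,sold=2 ship[1->2]=3 ship[0->1]=3 prod=4 -> inv=[10 5 3]
Step 2: demand=4,sold=3 ship[1->2]=3 ship[0->1]=3 prod=4 -> inv=[11 5 3]
Step 3: demand=4,sold=3 ship[1->2]=3 ship[0->1]=3 prod=4 -> inv=[12 5 3]
Step 4: demand=4,sold=3 ship[1->2]=3 ship[0->1]=3 prod=4 -> inv=[13 5 3]
Step 5: demand=4,sold=3 ship[1->2]=3 ship[0->1]=3 prod=4 -> inv=[14 5 3]
Step 6: demand=4,sold=3 ship[1->2]=3 ship[0->1]=3 prod=4 -> inv=[15 5 3]
Step 7: demand=4,sold=3 ship[1->2]=3 ship[0->1]=3 prod=4 -> inv=[16 5 3]
Step 8: demand=4,sold=3 ship[1->2]=3 ship[0->1]=3 prod=4 -> inv=[17 5 3]

17 5 3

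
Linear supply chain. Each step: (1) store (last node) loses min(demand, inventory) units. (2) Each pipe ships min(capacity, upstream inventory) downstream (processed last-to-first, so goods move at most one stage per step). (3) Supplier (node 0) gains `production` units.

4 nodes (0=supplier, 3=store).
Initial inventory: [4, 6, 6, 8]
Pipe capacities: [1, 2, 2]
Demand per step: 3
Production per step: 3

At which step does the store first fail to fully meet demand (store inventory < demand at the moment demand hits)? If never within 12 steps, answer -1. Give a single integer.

Step 1: demand=3,sold=3 ship[2->3]=2 ship[1->2]=2 ship[0->1]=1 prod=3 -> [6 5 6 7]
Step 2: demand=3,sold=3 ship[2->3]=2 ship[1->2]=2 ship[0->1]=1 prod=3 -> [8 4 6 6]
Step 3: demand=3,sold=3 ship[2->3]=2 ship[1->2]=2 ship[0->1]=1 prod=3 -> [10 3 6 5]
Step 4: demand=3,sold=3 ship[2->3]=2 ship[1->2]=2 ship[0->1]=1 prod=3 -> [12 2 6 4]
Step 5: demand=3,sold=3 ship[2->3]=2 ship[1->2]=2 ship[0->1]=1 prod=3 -> [14 1 6 3]
Step 6: demand=3,sold=3 ship[2->3]=2 ship[1->2]=1 ship[0->1]=1 prod=3 -> [16 1 5 2]
Step 7: demand=3,sold=2 ship[2->3]=2 ship[1->2]=1 ship[0->1]=1 prod=3 -> [18 1 4 2]
Step 8: demand=3,sold=2 ship[2->3]=2 ship[1->2]=1 ship[0->1]=1 prod=3 -> [20 1 3 2]
Step 9: demand=3,sold=2 ship[2->3]=2 ship[1->2]=1 ship[0->1]=1 prod=3 -> [22 1 2 2]
Step 10: demand=3,sold=2 ship[2->3]=2 ship[1->2]=1 ship[0->1]=1 prod=3 -> [24 1 1 2]
Step 11: demand=3,sold=2 ship[2->3]=1 ship[1->2]=1 ship[0->1]=1 prod=3 -> [26 1 1 1]
Step 12: demand=3,sold=1 ship[2->3]=1 ship[1->2]=1 ship[0->1]=1 prod=3 -> [28 1 1 1]
First stockout at step 7

7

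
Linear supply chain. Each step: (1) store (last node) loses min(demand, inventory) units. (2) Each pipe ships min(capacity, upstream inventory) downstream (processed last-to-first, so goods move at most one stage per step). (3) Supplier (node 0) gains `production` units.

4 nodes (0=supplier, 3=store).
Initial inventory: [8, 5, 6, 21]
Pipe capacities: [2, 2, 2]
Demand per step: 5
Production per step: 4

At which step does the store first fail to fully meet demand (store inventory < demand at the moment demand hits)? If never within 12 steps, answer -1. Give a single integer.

Step 1: demand=5,sold=5 ship[2->3]=2 ship[1->2]=2 ship[0->1]=2 prod=4 -> [10 5 6 18]
Step 2: demand=5,sold=5 ship[2->3]=2 ship[1->2]=2 ship[0->1]=2 prod=4 -> [12 5 6 15]
Step 3: demand=5,sold=5 ship[2->3]=2 ship[1->2]=2 ship[0->1]=2 prod=4 -> [14 5 6 12]
Step 4: demand=5,sold=5 ship[2->3]=2 ship[1->2]=2 ship[0->1]=2 prod=4 -> [16 5 6 9]
Step 5: demand=5,sold=5 ship[2->3]=2 ship[1->2]=2 ship[0->1]=2 prod=4 -> [18 5 6 6]
Step 6: demand=5,sold=5 ship[2->3]=2 ship[1->2]=2 ship[0->1]=2 prod=4 -> [20 5 6 3]
Step 7: demand=5,sold=3 ship[2->3]=2 ship[1->2]=2 ship[0->1]=2 prod=4 -> [22 5 6 2]
Step 8: demand=5,sold=2 ship[2->3]=2 ship[1->2]=2 ship[0->1]=2 prod=4 -> [24 5 6 2]
Step 9: demand=5,sold=2 ship[2->3]=2 ship[1->2]=2 ship[0->1]=2 prod=4 -> [26 5 6 2]
Step 10: demand=5,sold=2 ship[2->3]=2 ship[1->2]=2 ship[0->1]=2 prod=4 -> [28 5 6 2]
Step 11: demand=5,sold=2 ship[2->3]=2 ship[1->2]=2 ship[0->1]=2 prod=4 -> [30 5 6 2]
Step 12: demand=5,sold=2 ship[2->3]=2 ship[1->2]=2 ship[0->1]=2 prod=4 -> [32 5 6 2]
First stockout at step 7

7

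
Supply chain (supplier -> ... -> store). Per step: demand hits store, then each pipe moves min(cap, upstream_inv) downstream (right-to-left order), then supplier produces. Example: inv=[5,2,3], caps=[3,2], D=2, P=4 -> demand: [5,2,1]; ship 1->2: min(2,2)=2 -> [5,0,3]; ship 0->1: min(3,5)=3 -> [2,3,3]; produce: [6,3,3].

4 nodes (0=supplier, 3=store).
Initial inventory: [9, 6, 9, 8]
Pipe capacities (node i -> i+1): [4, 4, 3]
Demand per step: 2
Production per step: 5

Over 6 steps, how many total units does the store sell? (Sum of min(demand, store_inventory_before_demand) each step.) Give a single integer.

Step 1: sold=2 (running total=2) -> [10 6 10 9]
Step 2: sold=2 (running total=4) -> [11 6 11 10]
Step 3: sold=2 (running total=6) -> [12 6 12 11]
Step 4: sold=2 (running total=8) -> [13 6 13 12]
Step 5: sold=2 (running total=10) -> [14 6 14 13]
Step 6: sold=2 (running total=12) -> [15 6 15 14]

Answer: 12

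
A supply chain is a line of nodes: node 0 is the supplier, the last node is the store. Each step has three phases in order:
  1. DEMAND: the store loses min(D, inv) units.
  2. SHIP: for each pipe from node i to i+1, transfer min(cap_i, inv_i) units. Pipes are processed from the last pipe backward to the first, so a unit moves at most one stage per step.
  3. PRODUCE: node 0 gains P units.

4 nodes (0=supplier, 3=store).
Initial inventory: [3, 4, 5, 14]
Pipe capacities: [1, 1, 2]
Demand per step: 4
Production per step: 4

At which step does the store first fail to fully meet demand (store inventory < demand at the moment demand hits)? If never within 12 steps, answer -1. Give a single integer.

Step 1: demand=4,sold=4 ship[2->3]=2 ship[1->2]=1 ship[0->1]=1 prod=4 -> [6 4 4 12]
Step 2: demand=4,sold=4 ship[2->3]=2 ship[1->2]=1 ship[0->1]=1 prod=4 -> [9 4 3 10]
Step 3: demand=4,sold=4 ship[2->3]=2 ship[1->2]=1 ship[0->1]=1 prod=4 -> [12 4 2 8]
Step 4: demand=4,sold=4 ship[2->3]=2 ship[1->2]=1 ship[0->1]=1 prod=4 -> [15 4 1 6]
Step 5: demand=4,sold=4 ship[2->3]=1 ship[1->2]=1 ship[0->1]=1 prod=4 -> [18 4 1 3]
Step 6: demand=4,sold=3 ship[2->3]=1 ship[1->2]=1 ship[0->1]=1 prod=4 -> [21 4 1 1]
Step 7: demand=4,sold=1 ship[2->3]=1 ship[1->2]=1 ship[0->1]=1 prod=4 -> [24 4 1 1]
Step 8: demand=4,sold=1 ship[2->3]=1 ship[1->2]=1 ship[0->1]=1 prod=4 -> [27 4 1 1]
Step 9: demand=4,sold=1 ship[2->3]=1 ship[1->2]=1 ship[0->1]=1 prod=4 -> [30 4 1 1]
Step 10: demand=4,sold=1 ship[2->3]=1 ship[1->2]=1 ship[0->1]=1 prod=4 -> [33 4 1 1]
Step 11: demand=4,sold=1 ship[2->3]=1 ship[1->2]=1 ship[0->1]=1 prod=4 -> [36 4 1 1]
Step 12: demand=4,sold=1 ship[2->3]=1 ship[1->2]=1 ship[0->1]=1 prod=4 -> [39 4 1 1]
First stockout at step 6

6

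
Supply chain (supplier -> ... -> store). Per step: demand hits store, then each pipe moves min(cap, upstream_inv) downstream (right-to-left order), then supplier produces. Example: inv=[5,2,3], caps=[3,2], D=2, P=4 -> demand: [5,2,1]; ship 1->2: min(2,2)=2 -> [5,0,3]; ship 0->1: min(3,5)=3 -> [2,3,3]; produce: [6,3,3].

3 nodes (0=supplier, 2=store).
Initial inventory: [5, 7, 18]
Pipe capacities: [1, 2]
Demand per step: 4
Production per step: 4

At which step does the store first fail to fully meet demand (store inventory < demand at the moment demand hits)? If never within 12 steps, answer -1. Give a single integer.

Step 1: demand=4,sold=4 ship[1->2]=2 ship[0->1]=1 prod=4 -> [8 6 16]
Step 2: demand=4,sold=4 ship[1->2]=2 ship[0->1]=1 prod=4 -> [11 5 14]
Step 3: demand=4,sold=4 ship[1->2]=2 ship[0->1]=1 prod=4 -> [14 4 12]
Step 4: demand=4,sold=4 ship[1->2]=2 ship[0->1]=1 prod=4 -> [17 3 10]
Step 5: demand=4,sold=4 ship[1->2]=2 ship[0->1]=1 prod=4 -> [20 2 8]
Step 6: demand=4,sold=4 ship[1->2]=2 ship[0->1]=1 prod=4 -> [23 1 6]
Step 7: demand=4,sold=4 ship[1->2]=1 ship[0->1]=1 prod=4 -> [26 1 3]
Step 8: demand=4,sold=3 ship[1->2]=1 ship[0->1]=1 prod=4 -> [29 1 1]
Step 9: demand=4,sold=1 ship[1->2]=1 ship[0->1]=1 prod=4 -> [32 1 1]
Step 10: demand=4,sold=1 ship[1->2]=1 ship[0->1]=1 prod=4 -> [35 1 1]
Step 11: demand=4,sold=1 ship[1->2]=1 ship[0->1]=1 prod=4 -> [38 1 1]
Step 12: demand=4,sold=1 ship[1->2]=1 ship[0->1]=1 prod=4 -> [41 1 1]
First stockout at step 8

8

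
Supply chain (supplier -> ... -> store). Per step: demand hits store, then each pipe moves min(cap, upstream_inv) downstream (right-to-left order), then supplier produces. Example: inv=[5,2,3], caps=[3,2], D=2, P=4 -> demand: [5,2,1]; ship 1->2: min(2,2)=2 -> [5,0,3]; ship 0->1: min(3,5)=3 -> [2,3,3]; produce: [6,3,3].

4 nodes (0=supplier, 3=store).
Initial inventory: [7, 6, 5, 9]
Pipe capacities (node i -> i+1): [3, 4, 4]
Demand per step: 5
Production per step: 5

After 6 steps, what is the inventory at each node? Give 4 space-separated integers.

Step 1: demand=5,sold=5 ship[2->3]=4 ship[1->2]=4 ship[0->1]=3 prod=5 -> inv=[9 5 5 8]
Step 2: demand=5,sold=5 ship[2->3]=4 ship[1->2]=4 ship[0->1]=3 prod=5 -> inv=[11 4 5 7]
Step 3: demand=5,sold=5 ship[2->3]=4 ship[1->2]=4 ship[0->1]=3 prod=5 -> inv=[13 3 5 6]
Step 4: demand=5,sold=5 ship[2->3]=4 ship[1->2]=3 ship[0->1]=3 prod=5 -> inv=[15 3 4 5]
Step 5: demand=5,sold=5 ship[2->3]=4 ship[1->2]=3 ship[0->1]=3 prod=5 -> inv=[17 3 3 4]
Step 6: demand=5,sold=4 ship[2->3]=3 ship[1->2]=3 ship[0->1]=3 prod=5 -> inv=[19 3 3 3]

19 3 3 3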